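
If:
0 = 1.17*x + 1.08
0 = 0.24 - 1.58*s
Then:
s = 0.15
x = -0.92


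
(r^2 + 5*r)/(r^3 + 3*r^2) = (r + 5)/(r*(r + 3))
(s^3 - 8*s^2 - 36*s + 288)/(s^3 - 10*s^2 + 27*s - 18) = (s^2 - 2*s - 48)/(s^2 - 4*s + 3)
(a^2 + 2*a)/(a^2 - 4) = a/(a - 2)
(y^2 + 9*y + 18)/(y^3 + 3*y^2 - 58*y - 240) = (y + 3)/(y^2 - 3*y - 40)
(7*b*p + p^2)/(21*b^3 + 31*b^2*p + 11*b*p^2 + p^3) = p/(3*b^2 + 4*b*p + p^2)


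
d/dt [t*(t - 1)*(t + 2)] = 3*t^2 + 2*t - 2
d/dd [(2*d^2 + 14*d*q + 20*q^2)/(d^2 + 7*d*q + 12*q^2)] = q^2*(8*d + 28*q)/(d^2 + 7*d*q + 12*q^2)^2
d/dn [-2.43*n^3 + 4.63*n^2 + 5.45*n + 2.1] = -7.29*n^2 + 9.26*n + 5.45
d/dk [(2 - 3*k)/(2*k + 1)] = -7/(2*k + 1)^2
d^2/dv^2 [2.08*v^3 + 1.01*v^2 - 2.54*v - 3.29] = 12.48*v + 2.02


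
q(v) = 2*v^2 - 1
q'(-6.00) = -24.00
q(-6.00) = 71.00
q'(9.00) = 36.00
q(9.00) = 161.00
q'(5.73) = 22.92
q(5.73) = 64.67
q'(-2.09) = -8.36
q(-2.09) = 7.74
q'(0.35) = 1.40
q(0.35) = -0.76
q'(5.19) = 20.76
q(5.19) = 52.87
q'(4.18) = 16.72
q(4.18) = 33.94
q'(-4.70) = -18.80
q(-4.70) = 43.18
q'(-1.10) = -4.40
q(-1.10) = 1.42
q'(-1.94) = -7.76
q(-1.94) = 6.53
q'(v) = 4*v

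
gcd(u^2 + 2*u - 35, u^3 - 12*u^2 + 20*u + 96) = 1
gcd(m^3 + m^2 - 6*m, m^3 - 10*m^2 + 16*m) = m^2 - 2*m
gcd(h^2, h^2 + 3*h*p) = h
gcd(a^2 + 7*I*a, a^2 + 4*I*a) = a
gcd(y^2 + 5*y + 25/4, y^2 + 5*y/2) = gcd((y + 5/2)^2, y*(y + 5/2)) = y + 5/2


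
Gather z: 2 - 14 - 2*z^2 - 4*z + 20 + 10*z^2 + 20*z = 8*z^2 + 16*z + 8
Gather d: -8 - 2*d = -2*d - 8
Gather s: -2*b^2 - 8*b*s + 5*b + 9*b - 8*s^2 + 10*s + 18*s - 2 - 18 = -2*b^2 + 14*b - 8*s^2 + s*(28 - 8*b) - 20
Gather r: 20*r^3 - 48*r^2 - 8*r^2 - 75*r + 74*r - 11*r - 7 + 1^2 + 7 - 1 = 20*r^3 - 56*r^2 - 12*r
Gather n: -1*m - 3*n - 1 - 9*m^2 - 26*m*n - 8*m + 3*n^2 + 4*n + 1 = -9*m^2 - 9*m + 3*n^2 + n*(1 - 26*m)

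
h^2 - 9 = (h - 3)*(h + 3)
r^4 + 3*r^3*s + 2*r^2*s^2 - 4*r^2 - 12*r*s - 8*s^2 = (r - 2)*(r + 2)*(r + s)*(r + 2*s)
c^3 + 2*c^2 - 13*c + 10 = (c - 2)*(c - 1)*(c + 5)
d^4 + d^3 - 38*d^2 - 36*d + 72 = (d - 6)*(d - 1)*(d + 2)*(d + 6)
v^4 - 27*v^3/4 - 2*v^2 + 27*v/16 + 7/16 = (v - 7)*(v - 1/2)*(v + 1/4)*(v + 1/2)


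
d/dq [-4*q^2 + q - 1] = 1 - 8*q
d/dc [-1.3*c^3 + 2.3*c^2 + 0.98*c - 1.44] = -3.9*c^2 + 4.6*c + 0.98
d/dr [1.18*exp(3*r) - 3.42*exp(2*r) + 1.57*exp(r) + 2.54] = (3.54*exp(2*r) - 6.84*exp(r) + 1.57)*exp(r)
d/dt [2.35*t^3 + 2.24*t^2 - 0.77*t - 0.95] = 7.05*t^2 + 4.48*t - 0.77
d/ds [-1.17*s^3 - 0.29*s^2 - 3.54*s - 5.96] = -3.51*s^2 - 0.58*s - 3.54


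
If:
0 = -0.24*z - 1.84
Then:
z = -7.67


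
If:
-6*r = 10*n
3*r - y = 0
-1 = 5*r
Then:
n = 3/25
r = -1/5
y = -3/5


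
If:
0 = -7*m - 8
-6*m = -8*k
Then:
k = -6/7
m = -8/7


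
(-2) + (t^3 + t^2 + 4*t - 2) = t^3 + t^2 + 4*t - 4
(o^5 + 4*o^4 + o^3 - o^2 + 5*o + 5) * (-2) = -2*o^5 - 8*o^4 - 2*o^3 + 2*o^2 - 10*o - 10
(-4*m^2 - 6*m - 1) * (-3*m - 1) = 12*m^3 + 22*m^2 + 9*m + 1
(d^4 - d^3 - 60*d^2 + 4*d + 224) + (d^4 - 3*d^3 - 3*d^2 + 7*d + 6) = 2*d^4 - 4*d^3 - 63*d^2 + 11*d + 230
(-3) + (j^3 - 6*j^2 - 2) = j^3 - 6*j^2 - 5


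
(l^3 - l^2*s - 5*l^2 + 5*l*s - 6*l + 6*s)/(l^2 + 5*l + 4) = (l^2 - l*s - 6*l + 6*s)/(l + 4)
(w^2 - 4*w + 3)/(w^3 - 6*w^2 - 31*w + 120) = (w - 1)/(w^2 - 3*w - 40)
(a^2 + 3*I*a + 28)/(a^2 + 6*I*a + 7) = (a - 4*I)/(a - I)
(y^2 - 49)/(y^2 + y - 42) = (y - 7)/(y - 6)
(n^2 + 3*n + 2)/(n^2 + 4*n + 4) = (n + 1)/(n + 2)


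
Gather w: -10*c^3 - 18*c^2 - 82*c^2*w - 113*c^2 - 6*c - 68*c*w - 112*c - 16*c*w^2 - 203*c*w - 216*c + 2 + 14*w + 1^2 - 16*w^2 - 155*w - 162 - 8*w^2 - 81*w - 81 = -10*c^3 - 131*c^2 - 334*c + w^2*(-16*c - 24) + w*(-82*c^2 - 271*c - 222) - 240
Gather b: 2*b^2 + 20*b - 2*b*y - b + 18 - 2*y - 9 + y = 2*b^2 + b*(19 - 2*y) - y + 9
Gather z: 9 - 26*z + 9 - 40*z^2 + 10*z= -40*z^2 - 16*z + 18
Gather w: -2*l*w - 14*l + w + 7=-14*l + w*(1 - 2*l) + 7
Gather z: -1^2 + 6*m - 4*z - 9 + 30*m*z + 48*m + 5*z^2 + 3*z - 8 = 54*m + 5*z^2 + z*(30*m - 1) - 18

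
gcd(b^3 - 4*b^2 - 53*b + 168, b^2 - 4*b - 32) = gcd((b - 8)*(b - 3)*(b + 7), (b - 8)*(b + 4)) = b - 8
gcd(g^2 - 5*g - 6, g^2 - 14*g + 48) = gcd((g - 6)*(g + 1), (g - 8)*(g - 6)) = g - 6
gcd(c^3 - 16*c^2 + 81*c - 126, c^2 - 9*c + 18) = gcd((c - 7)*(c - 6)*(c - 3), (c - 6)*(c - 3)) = c^2 - 9*c + 18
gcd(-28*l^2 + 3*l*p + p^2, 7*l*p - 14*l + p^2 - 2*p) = 7*l + p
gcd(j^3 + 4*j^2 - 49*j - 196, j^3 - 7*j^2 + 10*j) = 1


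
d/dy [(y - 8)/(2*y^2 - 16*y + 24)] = (y^2/2 - 4*y - (y - 8)*(y - 4) + 6)/(y^2 - 8*y + 12)^2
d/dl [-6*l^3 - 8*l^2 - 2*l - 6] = -18*l^2 - 16*l - 2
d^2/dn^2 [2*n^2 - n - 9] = 4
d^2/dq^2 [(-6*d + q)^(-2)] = 6/(6*d - q)^4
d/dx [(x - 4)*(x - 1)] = 2*x - 5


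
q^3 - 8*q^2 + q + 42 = (q - 7)*(q - 3)*(q + 2)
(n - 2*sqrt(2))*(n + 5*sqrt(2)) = n^2 + 3*sqrt(2)*n - 20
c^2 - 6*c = c*(c - 6)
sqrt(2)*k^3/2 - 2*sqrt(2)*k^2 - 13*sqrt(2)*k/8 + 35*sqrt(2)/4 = (k - 7/2)*(k - 5/2)*(sqrt(2)*k/2 + sqrt(2))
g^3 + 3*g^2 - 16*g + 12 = (g - 2)*(g - 1)*(g + 6)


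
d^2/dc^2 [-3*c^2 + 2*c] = -6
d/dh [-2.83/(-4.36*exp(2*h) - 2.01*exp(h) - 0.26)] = (-24.6776*exp(h) - 5.6883)*exp(h)/(4.36*exp(2*h) + 2.01*exp(h) + 0.26)^2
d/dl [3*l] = 3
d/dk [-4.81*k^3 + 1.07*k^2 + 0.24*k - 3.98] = -14.43*k^2 + 2.14*k + 0.24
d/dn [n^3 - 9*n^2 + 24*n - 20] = 3*n^2 - 18*n + 24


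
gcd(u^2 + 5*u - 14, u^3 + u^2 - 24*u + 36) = u - 2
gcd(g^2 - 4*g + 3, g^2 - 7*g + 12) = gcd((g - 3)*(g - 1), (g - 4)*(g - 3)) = g - 3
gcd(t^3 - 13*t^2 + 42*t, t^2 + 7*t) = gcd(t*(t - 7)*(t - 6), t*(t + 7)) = t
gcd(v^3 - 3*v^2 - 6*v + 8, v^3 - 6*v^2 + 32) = v^2 - 2*v - 8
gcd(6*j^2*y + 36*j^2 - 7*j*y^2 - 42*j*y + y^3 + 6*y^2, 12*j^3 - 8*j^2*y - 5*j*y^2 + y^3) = 6*j^2 - 7*j*y + y^2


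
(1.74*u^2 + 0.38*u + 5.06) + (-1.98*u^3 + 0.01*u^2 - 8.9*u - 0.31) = -1.98*u^3 + 1.75*u^2 - 8.52*u + 4.75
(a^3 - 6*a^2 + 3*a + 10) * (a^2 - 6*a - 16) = a^5 - 12*a^4 + 23*a^3 + 88*a^2 - 108*a - 160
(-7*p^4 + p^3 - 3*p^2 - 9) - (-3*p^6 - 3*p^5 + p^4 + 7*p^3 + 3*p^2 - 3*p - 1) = 3*p^6 + 3*p^5 - 8*p^4 - 6*p^3 - 6*p^2 + 3*p - 8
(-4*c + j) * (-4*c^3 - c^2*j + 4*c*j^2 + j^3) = 16*c^4 - 17*c^2*j^2 + j^4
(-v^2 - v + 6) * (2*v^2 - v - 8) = -2*v^4 - v^3 + 21*v^2 + 2*v - 48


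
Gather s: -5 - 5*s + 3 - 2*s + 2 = -7*s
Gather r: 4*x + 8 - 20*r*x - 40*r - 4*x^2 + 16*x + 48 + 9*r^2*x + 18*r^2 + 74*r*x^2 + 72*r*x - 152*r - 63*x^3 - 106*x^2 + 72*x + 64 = r^2*(9*x + 18) + r*(74*x^2 + 52*x - 192) - 63*x^3 - 110*x^2 + 92*x + 120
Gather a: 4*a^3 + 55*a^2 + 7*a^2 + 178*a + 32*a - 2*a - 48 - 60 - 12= 4*a^3 + 62*a^2 + 208*a - 120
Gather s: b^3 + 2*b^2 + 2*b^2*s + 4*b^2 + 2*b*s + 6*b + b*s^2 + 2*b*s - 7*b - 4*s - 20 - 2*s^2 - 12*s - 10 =b^3 + 6*b^2 - b + s^2*(b - 2) + s*(2*b^2 + 4*b - 16) - 30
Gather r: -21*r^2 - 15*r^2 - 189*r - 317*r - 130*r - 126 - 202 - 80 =-36*r^2 - 636*r - 408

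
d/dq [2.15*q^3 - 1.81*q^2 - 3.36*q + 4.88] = 6.45*q^2 - 3.62*q - 3.36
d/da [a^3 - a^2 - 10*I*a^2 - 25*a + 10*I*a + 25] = 3*a^2 - 2*a - 20*I*a - 25 + 10*I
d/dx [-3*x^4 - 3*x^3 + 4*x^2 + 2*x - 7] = -12*x^3 - 9*x^2 + 8*x + 2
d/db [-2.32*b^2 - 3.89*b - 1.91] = -4.64*b - 3.89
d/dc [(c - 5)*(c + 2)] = 2*c - 3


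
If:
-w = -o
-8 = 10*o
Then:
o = -4/5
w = -4/5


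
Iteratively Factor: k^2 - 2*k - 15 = (k + 3)*(k - 5)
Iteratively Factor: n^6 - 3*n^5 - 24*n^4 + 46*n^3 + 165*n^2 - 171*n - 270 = (n - 2)*(n^5 - n^4 - 26*n^3 - 6*n^2 + 153*n + 135) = (n - 5)*(n - 2)*(n^4 + 4*n^3 - 6*n^2 - 36*n - 27) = (n - 5)*(n - 2)*(n + 3)*(n^3 + n^2 - 9*n - 9) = (n - 5)*(n - 2)*(n + 1)*(n + 3)*(n^2 - 9) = (n - 5)*(n - 3)*(n - 2)*(n + 1)*(n + 3)*(n + 3)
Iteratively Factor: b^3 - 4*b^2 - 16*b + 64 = (b - 4)*(b^2 - 16) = (b - 4)*(b + 4)*(b - 4)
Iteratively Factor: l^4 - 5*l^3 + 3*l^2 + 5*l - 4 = (l - 1)*(l^3 - 4*l^2 - l + 4) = (l - 1)^2*(l^2 - 3*l - 4) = (l - 4)*(l - 1)^2*(l + 1)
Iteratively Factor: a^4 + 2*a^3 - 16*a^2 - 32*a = (a + 2)*(a^3 - 16*a) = (a - 4)*(a + 2)*(a^2 + 4*a) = a*(a - 4)*(a + 2)*(a + 4)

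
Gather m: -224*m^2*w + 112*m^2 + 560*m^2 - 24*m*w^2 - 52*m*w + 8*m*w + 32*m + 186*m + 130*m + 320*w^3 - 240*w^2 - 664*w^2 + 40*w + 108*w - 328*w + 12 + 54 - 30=m^2*(672 - 224*w) + m*(-24*w^2 - 44*w + 348) + 320*w^3 - 904*w^2 - 180*w + 36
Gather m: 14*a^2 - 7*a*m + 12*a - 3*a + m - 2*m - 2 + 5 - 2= 14*a^2 + 9*a + m*(-7*a - 1) + 1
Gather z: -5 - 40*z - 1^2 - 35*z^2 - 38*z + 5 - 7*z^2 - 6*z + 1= -42*z^2 - 84*z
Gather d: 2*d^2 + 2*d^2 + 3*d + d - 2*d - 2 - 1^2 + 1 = 4*d^2 + 2*d - 2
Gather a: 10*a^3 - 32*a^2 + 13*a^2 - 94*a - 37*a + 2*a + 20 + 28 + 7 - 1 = 10*a^3 - 19*a^2 - 129*a + 54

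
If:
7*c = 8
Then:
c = 8/7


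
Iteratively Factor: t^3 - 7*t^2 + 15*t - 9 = (t - 1)*(t^2 - 6*t + 9) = (t - 3)*(t - 1)*(t - 3)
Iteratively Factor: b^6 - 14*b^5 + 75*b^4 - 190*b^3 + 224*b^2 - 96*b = (b - 1)*(b^5 - 13*b^4 + 62*b^3 - 128*b^2 + 96*b) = (b - 4)*(b - 1)*(b^4 - 9*b^3 + 26*b^2 - 24*b) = (b - 4)*(b - 3)*(b - 1)*(b^3 - 6*b^2 + 8*b) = (b - 4)*(b - 3)*(b - 2)*(b - 1)*(b^2 - 4*b) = b*(b - 4)*(b - 3)*(b - 2)*(b - 1)*(b - 4)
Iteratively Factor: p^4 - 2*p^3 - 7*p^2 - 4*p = (p + 1)*(p^3 - 3*p^2 - 4*p) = (p + 1)^2*(p^2 - 4*p) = (p - 4)*(p + 1)^2*(p)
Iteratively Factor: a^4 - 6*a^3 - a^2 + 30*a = (a - 5)*(a^3 - a^2 - 6*a) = (a - 5)*(a - 3)*(a^2 + 2*a) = a*(a - 5)*(a - 3)*(a + 2)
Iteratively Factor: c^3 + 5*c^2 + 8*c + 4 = (c + 2)*(c^2 + 3*c + 2) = (c + 1)*(c + 2)*(c + 2)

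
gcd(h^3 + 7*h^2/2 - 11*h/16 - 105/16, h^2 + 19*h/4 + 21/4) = h^2 + 19*h/4 + 21/4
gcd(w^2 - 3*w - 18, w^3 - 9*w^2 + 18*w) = w - 6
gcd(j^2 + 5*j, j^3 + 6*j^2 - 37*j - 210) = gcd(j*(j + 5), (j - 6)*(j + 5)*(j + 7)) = j + 5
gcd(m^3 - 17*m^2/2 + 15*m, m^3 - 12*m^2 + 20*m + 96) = m - 6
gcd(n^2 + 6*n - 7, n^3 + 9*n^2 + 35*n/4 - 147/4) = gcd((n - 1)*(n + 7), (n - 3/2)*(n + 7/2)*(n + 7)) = n + 7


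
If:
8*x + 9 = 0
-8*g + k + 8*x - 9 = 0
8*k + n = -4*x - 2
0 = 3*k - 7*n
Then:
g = -2089/944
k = 35/118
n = 15/118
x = -9/8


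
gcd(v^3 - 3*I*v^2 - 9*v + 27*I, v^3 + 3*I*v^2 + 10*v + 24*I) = v - 3*I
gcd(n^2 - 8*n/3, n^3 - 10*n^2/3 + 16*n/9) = n^2 - 8*n/3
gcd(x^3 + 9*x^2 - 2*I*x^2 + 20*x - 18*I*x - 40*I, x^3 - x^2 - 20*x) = x + 4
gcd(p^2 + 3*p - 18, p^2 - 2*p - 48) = p + 6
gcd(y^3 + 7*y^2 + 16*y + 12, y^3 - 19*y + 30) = 1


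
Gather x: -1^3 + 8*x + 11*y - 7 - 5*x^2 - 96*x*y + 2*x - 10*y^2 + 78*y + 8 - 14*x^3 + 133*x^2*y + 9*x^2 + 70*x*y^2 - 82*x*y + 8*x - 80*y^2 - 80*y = -14*x^3 + x^2*(133*y + 4) + x*(70*y^2 - 178*y + 18) - 90*y^2 + 9*y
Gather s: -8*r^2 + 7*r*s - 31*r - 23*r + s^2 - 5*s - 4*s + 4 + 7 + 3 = -8*r^2 - 54*r + s^2 + s*(7*r - 9) + 14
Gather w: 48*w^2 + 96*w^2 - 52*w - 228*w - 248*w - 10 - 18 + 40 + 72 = 144*w^2 - 528*w + 84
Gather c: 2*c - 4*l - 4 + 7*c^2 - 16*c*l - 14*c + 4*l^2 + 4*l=7*c^2 + c*(-16*l - 12) + 4*l^2 - 4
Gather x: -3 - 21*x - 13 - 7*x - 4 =-28*x - 20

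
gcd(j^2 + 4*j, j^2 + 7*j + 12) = j + 4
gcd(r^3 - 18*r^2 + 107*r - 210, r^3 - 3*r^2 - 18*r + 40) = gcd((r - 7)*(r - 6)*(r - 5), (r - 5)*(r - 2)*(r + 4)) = r - 5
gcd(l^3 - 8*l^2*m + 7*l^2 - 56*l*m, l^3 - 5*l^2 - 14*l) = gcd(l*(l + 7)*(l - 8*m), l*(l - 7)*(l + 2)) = l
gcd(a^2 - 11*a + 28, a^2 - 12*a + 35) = a - 7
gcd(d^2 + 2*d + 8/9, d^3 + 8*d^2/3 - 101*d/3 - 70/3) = d + 2/3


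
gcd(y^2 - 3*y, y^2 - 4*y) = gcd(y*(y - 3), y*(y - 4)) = y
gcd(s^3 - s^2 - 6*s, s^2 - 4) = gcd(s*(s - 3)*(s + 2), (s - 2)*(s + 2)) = s + 2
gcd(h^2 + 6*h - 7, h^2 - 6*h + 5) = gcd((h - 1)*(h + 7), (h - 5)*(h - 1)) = h - 1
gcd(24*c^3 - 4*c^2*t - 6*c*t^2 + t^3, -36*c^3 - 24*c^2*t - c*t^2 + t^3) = -12*c^2 - 4*c*t + t^2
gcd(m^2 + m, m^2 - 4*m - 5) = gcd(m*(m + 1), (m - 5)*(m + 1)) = m + 1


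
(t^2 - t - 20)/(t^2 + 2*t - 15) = (t^2 - t - 20)/(t^2 + 2*t - 15)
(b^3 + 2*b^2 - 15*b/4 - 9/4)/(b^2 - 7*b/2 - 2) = (2*b^2 + 3*b - 9)/(2*(b - 4))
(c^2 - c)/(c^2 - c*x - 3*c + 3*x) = c*(c - 1)/(c^2 - c*x - 3*c + 3*x)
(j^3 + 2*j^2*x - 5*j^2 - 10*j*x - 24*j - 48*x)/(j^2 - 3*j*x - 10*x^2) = (-j^2 + 5*j + 24)/(-j + 5*x)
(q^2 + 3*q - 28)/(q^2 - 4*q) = (q + 7)/q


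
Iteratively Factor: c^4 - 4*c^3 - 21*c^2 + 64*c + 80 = (c + 4)*(c^3 - 8*c^2 + 11*c + 20) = (c + 1)*(c + 4)*(c^2 - 9*c + 20) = (c - 5)*(c + 1)*(c + 4)*(c - 4)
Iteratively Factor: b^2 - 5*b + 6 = (b - 2)*(b - 3)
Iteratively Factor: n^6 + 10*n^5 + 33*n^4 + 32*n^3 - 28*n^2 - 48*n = (n)*(n^5 + 10*n^4 + 33*n^3 + 32*n^2 - 28*n - 48) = n*(n - 1)*(n^4 + 11*n^3 + 44*n^2 + 76*n + 48) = n*(n - 1)*(n + 3)*(n^3 + 8*n^2 + 20*n + 16) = n*(n - 1)*(n + 2)*(n + 3)*(n^2 + 6*n + 8) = n*(n - 1)*(n + 2)^2*(n + 3)*(n + 4)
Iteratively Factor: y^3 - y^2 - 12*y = (y)*(y^2 - y - 12) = y*(y - 4)*(y + 3)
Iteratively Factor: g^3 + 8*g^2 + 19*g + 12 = (g + 3)*(g^2 + 5*g + 4) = (g + 1)*(g + 3)*(g + 4)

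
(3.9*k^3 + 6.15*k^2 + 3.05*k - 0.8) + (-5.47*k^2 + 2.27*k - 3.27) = 3.9*k^3 + 0.680000000000001*k^2 + 5.32*k - 4.07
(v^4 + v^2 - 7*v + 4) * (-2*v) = -2*v^5 - 2*v^3 + 14*v^2 - 8*v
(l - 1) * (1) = l - 1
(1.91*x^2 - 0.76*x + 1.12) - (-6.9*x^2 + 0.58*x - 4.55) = 8.81*x^2 - 1.34*x + 5.67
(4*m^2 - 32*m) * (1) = 4*m^2 - 32*m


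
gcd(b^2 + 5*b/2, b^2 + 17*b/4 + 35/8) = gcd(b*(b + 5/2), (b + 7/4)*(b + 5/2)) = b + 5/2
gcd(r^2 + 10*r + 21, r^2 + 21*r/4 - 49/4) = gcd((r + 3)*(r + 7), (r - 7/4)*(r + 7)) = r + 7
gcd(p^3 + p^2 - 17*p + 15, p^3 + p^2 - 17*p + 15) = p^3 + p^2 - 17*p + 15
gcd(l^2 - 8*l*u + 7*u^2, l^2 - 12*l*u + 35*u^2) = -l + 7*u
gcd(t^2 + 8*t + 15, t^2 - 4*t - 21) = t + 3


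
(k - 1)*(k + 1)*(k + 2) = k^3 + 2*k^2 - k - 2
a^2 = a^2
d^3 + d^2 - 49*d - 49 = (d - 7)*(d + 1)*(d + 7)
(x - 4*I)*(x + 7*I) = x^2 + 3*I*x + 28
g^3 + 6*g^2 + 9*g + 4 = (g + 1)^2*(g + 4)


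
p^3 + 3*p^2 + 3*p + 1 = (p + 1)^3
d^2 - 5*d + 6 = (d - 3)*(d - 2)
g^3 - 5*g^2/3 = g^2*(g - 5/3)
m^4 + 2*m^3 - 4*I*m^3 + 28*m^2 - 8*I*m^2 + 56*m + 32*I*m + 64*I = (m + 2)*(m - 8*I)*(m + 2*I)^2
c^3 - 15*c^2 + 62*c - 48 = (c - 8)*(c - 6)*(c - 1)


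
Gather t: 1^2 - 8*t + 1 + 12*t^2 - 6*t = 12*t^2 - 14*t + 2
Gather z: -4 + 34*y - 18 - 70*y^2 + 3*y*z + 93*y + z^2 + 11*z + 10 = -70*y^2 + 127*y + z^2 + z*(3*y + 11) - 12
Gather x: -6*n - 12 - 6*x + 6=-6*n - 6*x - 6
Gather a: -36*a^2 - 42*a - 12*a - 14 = -36*a^2 - 54*a - 14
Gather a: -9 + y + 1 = y - 8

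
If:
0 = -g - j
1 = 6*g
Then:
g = 1/6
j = -1/6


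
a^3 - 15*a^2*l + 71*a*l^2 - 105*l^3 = (a - 7*l)*(a - 5*l)*(a - 3*l)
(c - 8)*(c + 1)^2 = c^3 - 6*c^2 - 15*c - 8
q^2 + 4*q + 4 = (q + 2)^2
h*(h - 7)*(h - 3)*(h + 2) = h^4 - 8*h^3 + h^2 + 42*h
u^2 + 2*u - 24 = (u - 4)*(u + 6)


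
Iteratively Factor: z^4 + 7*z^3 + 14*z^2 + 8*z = (z + 1)*(z^3 + 6*z^2 + 8*z) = z*(z + 1)*(z^2 + 6*z + 8) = z*(z + 1)*(z + 4)*(z + 2)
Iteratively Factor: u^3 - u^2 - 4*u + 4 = (u - 2)*(u^2 + u - 2) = (u - 2)*(u - 1)*(u + 2)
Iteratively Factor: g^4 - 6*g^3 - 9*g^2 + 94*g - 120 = (g - 5)*(g^3 - g^2 - 14*g + 24) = (g - 5)*(g + 4)*(g^2 - 5*g + 6) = (g - 5)*(g - 3)*(g + 4)*(g - 2)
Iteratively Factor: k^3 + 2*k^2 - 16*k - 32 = (k + 2)*(k^2 - 16) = (k + 2)*(k + 4)*(k - 4)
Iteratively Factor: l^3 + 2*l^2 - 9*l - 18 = (l + 2)*(l^2 - 9) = (l + 2)*(l + 3)*(l - 3)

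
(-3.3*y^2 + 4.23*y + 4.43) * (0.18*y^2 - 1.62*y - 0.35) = -0.594*y^4 + 6.1074*y^3 - 4.9002*y^2 - 8.6571*y - 1.5505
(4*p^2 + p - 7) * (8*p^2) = 32*p^4 + 8*p^3 - 56*p^2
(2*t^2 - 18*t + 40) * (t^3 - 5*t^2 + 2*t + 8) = 2*t^5 - 28*t^4 + 134*t^3 - 220*t^2 - 64*t + 320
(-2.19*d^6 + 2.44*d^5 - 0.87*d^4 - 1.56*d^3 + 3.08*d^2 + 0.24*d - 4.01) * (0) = 0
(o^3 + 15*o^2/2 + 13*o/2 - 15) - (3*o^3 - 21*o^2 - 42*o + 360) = -2*o^3 + 57*o^2/2 + 97*o/2 - 375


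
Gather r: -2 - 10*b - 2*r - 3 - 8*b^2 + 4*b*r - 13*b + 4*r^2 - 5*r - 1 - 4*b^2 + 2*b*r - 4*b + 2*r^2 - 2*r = -12*b^2 - 27*b + 6*r^2 + r*(6*b - 9) - 6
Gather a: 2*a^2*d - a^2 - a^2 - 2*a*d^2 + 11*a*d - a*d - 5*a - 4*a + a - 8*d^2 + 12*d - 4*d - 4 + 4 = a^2*(2*d - 2) + a*(-2*d^2 + 10*d - 8) - 8*d^2 + 8*d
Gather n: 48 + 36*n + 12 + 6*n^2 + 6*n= 6*n^2 + 42*n + 60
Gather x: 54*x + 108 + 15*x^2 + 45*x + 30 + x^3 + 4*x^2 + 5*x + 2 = x^3 + 19*x^2 + 104*x + 140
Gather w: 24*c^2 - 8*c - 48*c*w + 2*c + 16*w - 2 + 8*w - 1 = 24*c^2 - 6*c + w*(24 - 48*c) - 3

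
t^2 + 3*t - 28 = (t - 4)*(t + 7)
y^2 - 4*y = y*(y - 4)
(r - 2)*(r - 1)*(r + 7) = r^3 + 4*r^2 - 19*r + 14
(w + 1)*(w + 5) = w^2 + 6*w + 5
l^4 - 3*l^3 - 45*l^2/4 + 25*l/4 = l*(l - 5)*(l - 1/2)*(l + 5/2)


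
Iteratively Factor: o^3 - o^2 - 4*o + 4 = (o - 2)*(o^2 + o - 2) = (o - 2)*(o - 1)*(o + 2)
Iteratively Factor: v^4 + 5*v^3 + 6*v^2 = (v + 3)*(v^3 + 2*v^2) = (v + 2)*(v + 3)*(v^2) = v*(v + 2)*(v + 3)*(v)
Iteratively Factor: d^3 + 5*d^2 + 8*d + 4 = (d + 1)*(d^2 + 4*d + 4) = (d + 1)*(d + 2)*(d + 2)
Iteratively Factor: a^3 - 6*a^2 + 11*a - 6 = (a - 3)*(a^2 - 3*a + 2) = (a - 3)*(a - 1)*(a - 2)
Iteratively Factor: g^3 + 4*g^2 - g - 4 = (g + 1)*(g^2 + 3*g - 4) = (g - 1)*(g + 1)*(g + 4)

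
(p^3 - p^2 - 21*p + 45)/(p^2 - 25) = (p^2 - 6*p + 9)/(p - 5)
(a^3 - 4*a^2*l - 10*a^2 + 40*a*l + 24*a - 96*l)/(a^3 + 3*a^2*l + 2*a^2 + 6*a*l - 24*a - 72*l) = (a^2 - 4*a*l - 6*a + 24*l)/(a^2 + 3*a*l + 6*a + 18*l)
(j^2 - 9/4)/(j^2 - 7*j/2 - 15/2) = (j - 3/2)/(j - 5)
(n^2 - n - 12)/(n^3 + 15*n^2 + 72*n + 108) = (n - 4)/(n^2 + 12*n + 36)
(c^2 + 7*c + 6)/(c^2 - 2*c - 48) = (c + 1)/(c - 8)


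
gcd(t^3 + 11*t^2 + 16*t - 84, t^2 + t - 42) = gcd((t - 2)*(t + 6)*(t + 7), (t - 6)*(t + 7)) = t + 7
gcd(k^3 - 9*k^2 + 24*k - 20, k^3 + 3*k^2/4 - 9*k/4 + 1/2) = 1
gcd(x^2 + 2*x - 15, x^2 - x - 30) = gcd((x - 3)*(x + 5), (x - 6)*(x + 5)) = x + 5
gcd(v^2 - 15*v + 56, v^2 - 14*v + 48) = v - 8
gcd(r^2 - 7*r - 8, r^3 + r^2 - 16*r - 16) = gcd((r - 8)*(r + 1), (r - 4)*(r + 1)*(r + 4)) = r + 1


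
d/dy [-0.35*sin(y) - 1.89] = -0.35*cos(y)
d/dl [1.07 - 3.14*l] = -3.14000000000000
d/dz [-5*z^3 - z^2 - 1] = z*(-15*z - 2)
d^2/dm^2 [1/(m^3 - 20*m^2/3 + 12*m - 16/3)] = 6*((20 - 9*m)*(3*m^3 - 20*m^2 + 36*m - 16) + (9*m^2 - 40*m + 36)^2)/(3*m^3 - 20*m^2 + 36*m - 16)^3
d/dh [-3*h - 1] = -3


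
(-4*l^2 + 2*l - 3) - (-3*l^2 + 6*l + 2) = -l^2 - 4*l - 5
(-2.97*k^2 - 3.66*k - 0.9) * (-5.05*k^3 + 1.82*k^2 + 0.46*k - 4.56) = 14.9985*k^5 + 13.0776*k^4 - 3.4824*k^3 + 10.2216*k^2 + 16.2756*k + 4.104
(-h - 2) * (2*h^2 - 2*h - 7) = -2*h^3 - 2*h^2 + 11*h + 14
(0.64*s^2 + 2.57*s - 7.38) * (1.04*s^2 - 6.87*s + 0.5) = 0.6656*s^4 - 1.724*s^3 - 25.0111*s^2 + 51.9856*s - 3.69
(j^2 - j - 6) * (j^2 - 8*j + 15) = j^4 - 9*j^3 + 17*j^2 + 33*j - 90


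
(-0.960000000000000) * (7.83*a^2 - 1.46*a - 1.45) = -7.5168*a^2 + 1.4016*a + 1.392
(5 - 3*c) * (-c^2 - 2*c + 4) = 3*c^3 + c^2 - 22*c + 20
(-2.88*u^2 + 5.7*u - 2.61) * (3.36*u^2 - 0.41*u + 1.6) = -9.6768*u^4 + 20.3328*u^3 - 15.7146*u^2 + 10.1901*u - 4.176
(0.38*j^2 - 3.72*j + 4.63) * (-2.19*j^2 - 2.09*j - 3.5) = -0.8322*j^4 + 7.3526*j^3 - 3.6949*j^2 + 3.3433*j - 16.205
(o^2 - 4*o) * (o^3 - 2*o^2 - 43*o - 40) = o^5 - 6*o^4 - 35*o^3 + 132*o^2 + 160*o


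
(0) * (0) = 0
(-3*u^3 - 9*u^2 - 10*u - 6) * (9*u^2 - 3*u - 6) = -27*u^5 - 72*u^4 - 45*u^3 + 30*u^2 + 78*u + 36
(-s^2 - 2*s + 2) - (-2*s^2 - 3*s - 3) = s^2 + s + 5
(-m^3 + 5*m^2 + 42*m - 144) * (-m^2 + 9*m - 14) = m^5 - 14*m^4 + 17*m^3 + 452*m^2 - 1884*m + 2016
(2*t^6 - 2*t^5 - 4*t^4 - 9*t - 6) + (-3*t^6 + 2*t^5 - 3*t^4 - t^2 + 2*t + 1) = -t^6 - 7*t^4 - t^2 - 7*t - 5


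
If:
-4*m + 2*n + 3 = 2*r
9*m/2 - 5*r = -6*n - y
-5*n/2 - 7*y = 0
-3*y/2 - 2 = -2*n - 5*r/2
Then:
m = 726/1423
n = 679/4269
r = 5453/8538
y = -485/8538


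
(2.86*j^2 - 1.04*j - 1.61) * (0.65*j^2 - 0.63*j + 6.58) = 1.859*j^4 - 2.4778*j^3 + 18.4275*j^2 - 5.8289*j - 10.5938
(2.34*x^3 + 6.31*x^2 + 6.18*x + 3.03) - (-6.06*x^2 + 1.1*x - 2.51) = 2.34*x^3 + 12.37*x^2 + 5.08*x + 5.54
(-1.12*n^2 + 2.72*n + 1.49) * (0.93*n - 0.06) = -1.0416*n^3 + 2.5968*n^2 + 1.2225*n - 0.0894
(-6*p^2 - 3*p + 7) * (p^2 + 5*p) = -6*p^4 - 33*p^3 - 8*p^2 + 35*p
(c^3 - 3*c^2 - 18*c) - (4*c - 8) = c^3 - 3*c^2 - 22*c + 8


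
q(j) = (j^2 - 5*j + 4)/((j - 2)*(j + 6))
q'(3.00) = 0.36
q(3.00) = -0.22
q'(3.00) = 0.36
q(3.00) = -0.22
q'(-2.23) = 0.63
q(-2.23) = -1.26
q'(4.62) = 0.11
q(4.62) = 0.08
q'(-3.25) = 1.17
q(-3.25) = -2.13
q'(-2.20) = 0.62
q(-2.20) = -1.24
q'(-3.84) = 1.88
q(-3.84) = -3.01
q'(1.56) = 1.44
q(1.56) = 0.41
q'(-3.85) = 1.90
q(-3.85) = -3.03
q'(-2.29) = 0.65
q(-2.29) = -1.30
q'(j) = (2*j - 5)/((j - 2)*(j + 6)) - (j^2 - 5*j + 4)/((j - 2)*(j + 6)^2) - (j^2 - 5*j + 4)/((j - 2)^2*(j + 6))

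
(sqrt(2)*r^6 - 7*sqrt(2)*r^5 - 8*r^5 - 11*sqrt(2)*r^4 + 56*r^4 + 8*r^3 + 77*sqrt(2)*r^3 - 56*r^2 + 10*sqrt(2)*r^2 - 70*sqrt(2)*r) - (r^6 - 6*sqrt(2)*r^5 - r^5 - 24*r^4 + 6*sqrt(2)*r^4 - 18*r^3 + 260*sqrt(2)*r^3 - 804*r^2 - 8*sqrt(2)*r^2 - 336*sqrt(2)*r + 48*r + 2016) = -r^6 + sqrt(2)*r^6 - 7*r^5 - sqrt(2)*r^5 - 17*sqrt(2)*r^4 + 80*r^4 - 183*sqrt(2)*r^3 + 26*r^3 + 18*sqrt(2)*r^2 + 748*r^2 - 48*r + 266*sqrt(2)*r - 2016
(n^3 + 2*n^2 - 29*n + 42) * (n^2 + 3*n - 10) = n^5 + 5*n^4 - 33*n^3 - 65*n^2 + 416*n - 420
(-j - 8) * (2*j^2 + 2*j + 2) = -2*j^3 - 18*j^2 - 18*j - 16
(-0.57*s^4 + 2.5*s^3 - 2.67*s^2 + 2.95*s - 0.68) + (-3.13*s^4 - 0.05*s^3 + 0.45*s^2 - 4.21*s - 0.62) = -3.7*s^4 + 2.45*s^3 - 2.22*s^2 - 1.26*s - 1.3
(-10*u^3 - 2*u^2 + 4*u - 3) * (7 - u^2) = 10*u^5 + 2*u^4 - 74*u^3 - 11*u^2 + 28*u - 21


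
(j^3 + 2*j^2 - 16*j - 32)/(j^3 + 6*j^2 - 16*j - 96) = (j + 2)/(j + 6)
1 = 1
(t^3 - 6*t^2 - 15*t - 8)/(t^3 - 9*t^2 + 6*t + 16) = (t + 1)/(t - 2)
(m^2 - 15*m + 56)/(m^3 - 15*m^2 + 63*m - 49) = (m - 8)/(m^2 - 8*m + 7)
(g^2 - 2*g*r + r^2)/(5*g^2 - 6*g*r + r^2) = (-g + r)/(-5*g + r)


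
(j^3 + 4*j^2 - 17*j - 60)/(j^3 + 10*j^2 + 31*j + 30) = (j - 4)/(j + 2)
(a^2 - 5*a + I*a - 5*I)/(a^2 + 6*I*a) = (a^2 + a*(-5 + I) - 5*I)/(a*(a + 6*I))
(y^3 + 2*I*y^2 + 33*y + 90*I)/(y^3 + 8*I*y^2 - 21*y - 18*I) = (y^2 - I*y + 30)/(y^2 + 5*I*y - 6)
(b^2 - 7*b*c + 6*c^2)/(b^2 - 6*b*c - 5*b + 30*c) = (b - c)/(b - 5)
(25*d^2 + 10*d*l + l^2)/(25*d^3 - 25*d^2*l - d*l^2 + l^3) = (5*d + l)/(5*d^2 - 6*d*l + l^2)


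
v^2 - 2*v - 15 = (v - 5)*(v + 3)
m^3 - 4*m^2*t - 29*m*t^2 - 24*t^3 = (m - 8*t)*(m + t)*(m + 3*t)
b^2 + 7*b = b*(b + 7)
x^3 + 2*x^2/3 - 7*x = x*(x - 7/3)*(x + 3)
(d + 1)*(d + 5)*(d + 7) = d^3 + 13*d^2 + 47*d + 35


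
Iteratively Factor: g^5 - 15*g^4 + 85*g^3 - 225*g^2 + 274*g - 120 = (g - 4)*(g^4 - 11*g^3 + 41*g^2 - 61*g + 30) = (g - 4)*(g - 2)*(g^3 - 9*g^2 + 23*g - 15) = (g - 5)*(g - 4)*(g - 2)*(g^2 - 4*g + 3) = (g - 5)*(g - 4)*(g - 3)*(g - 2)*(g - 1)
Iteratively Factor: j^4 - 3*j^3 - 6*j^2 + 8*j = (j - 4)*(j^3 + j^2 - 2*j) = (j - 4)*(j - 1)*(j^2 + 2*j) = j*(j - 4)*(j - 1)*(j + 2)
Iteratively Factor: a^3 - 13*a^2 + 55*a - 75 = (a - 3)*(a^2 - 10*a + 25) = (a - 5)*(a - 3)*(a - 5)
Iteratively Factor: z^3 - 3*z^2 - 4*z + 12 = (z - 3)*(z^2 - 4) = (z - 3)*(z + 2)*(z - 2)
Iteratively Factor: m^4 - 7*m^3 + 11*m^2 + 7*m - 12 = (m - 1)*(m^3 - 6*m^2 + 5*m + 12) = (m - 1)*(m + 1)*(m^2 - 7*m + 12) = (m - 4)*(m - 1)*(m + 1)*(m - 3)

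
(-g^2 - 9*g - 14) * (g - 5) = -g^3 - 4*g^2 + 31*g + 70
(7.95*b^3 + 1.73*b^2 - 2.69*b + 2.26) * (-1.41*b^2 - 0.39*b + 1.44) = -11.2095*b^5 - 5.5398*b^4 + 14.5662*b^3 + 0.353700000000001*b^2 - 4.755*b + 3.2544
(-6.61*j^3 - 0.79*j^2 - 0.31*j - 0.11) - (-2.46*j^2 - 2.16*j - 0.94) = -6.61*j^3 + 1.67*j^2 + 1.85*j + 0.83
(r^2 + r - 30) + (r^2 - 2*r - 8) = 2*r^2 - r - 38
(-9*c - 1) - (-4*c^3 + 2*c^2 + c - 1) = 4*c^3 - 2*c^2 - 10*c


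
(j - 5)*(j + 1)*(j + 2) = j^3 - 2*j^2 - 13*j - 10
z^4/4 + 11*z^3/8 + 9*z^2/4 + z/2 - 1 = (z/4 + 1/2)*(z - 1/2)*(z + 2)^2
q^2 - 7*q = q*(q - 7)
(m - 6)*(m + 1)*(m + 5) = m^3 - 31*m - 30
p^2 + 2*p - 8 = (p - 2)*(p + 4)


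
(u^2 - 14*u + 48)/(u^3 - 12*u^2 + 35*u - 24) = (u - 6)/(u^2 - 4*u + 3)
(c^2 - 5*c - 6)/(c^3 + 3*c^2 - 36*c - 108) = (c + 1)/(c^2 + 9*c + 18)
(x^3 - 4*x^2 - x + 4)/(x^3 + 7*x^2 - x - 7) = (x - 4)/(x + 7)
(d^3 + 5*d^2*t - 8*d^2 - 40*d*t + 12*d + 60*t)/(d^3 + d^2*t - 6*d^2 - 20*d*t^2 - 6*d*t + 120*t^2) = (2 - d)/(-d + 4*t)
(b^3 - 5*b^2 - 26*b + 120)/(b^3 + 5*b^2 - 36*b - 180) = (b - 4)/(b + 6)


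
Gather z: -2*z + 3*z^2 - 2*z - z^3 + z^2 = -z^3 + 4*z^2 - 4*z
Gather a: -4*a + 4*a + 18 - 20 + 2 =0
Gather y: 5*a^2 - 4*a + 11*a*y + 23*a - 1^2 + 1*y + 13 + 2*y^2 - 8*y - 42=5*a^2 + 19*a + 2*y^2 + y*(11*a - 7) - 30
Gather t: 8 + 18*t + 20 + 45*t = 63*t + 28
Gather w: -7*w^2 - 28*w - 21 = -7*w^2 - 28*w - 21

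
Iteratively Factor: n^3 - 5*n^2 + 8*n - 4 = (n - 2)*(n^2 - 3*n + 2) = (n - 2)*(n - 1)*(n - 2)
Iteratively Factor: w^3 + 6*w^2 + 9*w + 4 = (w + 1)*(w^2 + 5*w + 4) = (w + 1)*(w + 4)*(w + 1)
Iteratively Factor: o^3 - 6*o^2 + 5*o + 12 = (o + 1)*(o^2 - 7*o + 12) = (o - 3)*(o + 1)*(o - 4)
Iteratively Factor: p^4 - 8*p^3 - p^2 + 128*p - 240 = (p - 4)*(p^3 - 4*p^2 - 17*p + 60) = (p - 5)*(p - 4)*(p^2 + p - 12) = (p - 5)*(p - 4)*(p - 3)*(p + 4)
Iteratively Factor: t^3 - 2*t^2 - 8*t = (t - 4)*(t^2 + 2*t) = (t - 4)*(t + 2)*(t)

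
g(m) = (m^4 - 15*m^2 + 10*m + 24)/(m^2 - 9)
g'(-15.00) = -30.07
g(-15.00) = 218.17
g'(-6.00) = -13.11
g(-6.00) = 26.67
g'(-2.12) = -17.15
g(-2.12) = 9.86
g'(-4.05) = -17.17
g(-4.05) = 0.88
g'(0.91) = 1.17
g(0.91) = -2.61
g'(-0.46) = -2.47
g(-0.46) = -1.85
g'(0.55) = 0.31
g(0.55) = -2.88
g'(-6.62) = -14.00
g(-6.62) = 35.06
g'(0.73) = 0.74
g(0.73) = -2.79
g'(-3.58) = -36.89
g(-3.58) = -10.42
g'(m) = -2*m*(m^4 - 15*m^2 + 10*m + 24)/(m^2 - 9)^2 + (4*m^3 - 30*m + 10)/(m^2 - 9) = 2*(m^3 + 6*m^2 + 9*m - 5)/(m^2 + 6*m + 9)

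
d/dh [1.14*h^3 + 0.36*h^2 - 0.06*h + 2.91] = 3.42*h^2 + 0.72*h - 0.06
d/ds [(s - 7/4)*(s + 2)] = 2*s + 1/4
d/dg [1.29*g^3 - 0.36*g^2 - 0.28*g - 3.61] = 3.87*g^2 - 0.72*g - 0.28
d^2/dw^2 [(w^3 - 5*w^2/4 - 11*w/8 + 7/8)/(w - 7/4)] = 2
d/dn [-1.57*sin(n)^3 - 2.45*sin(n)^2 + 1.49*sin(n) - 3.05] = (-4.71*sin(n)^2 - 4.9*sin(n) + 1.49)*cos(n)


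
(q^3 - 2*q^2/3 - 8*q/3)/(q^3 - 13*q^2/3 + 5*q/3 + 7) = q*(3*q^2 - 2*q - 8)/(3*q^3 - 13*q^2 + 5*q + 21)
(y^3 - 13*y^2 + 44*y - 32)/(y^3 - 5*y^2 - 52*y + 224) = (y - 1)/(y + 7)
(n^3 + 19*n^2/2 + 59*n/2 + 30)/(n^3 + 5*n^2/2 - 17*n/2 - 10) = (2*n^2 + 11*n + 15)/(2*n^2 - 3*n - 5)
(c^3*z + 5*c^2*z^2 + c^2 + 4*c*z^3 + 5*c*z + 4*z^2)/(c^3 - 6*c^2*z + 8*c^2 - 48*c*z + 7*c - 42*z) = (c^3*z + 5*c^2*z^2 + c^2 + 4*c*z^3 + 5*c*z + 4*z^2)/(c^3 - 6*c^2*z + 8*c^2 - 48*c*z + 7*c - 42*z)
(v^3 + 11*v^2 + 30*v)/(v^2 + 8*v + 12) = v*(v + 5)/(v + 2)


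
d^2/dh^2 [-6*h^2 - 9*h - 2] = -12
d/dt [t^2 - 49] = 2*t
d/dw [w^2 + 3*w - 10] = 2*w + 3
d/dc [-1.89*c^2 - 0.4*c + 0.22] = -3.78*c - 0.4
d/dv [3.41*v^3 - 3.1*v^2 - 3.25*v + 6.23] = 10.23*v^2 - 6.2*v - 3.25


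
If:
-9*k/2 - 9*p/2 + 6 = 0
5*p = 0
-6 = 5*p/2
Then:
No Solution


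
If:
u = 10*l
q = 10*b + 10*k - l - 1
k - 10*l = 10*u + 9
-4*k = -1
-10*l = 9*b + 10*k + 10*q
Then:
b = -35/218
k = 1/4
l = -7/88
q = -249/9592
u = -35/44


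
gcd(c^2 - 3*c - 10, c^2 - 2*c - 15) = c - 5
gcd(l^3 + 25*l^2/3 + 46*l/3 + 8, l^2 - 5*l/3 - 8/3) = l + 1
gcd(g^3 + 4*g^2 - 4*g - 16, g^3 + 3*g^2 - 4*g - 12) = g^2 - 4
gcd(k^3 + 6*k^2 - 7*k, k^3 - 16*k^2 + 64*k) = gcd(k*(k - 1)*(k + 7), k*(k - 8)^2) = k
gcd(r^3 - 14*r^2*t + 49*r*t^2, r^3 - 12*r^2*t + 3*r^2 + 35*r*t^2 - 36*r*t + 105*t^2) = r - 7*t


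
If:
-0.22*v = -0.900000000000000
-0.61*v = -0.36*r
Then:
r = 6.93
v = 4.09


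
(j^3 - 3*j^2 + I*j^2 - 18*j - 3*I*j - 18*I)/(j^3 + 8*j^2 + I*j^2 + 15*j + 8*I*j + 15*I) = (j - 6)/(j + 5)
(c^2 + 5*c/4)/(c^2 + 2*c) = (c + 5/4)/(c + 2)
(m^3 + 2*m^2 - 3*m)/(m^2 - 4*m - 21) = m*(m - 1)/(m - 7)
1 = 1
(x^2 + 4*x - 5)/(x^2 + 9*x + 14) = (x^2 + 4*x - 5)/(x^2 + 9*x + 14)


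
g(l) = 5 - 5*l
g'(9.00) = -5.00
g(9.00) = -40.00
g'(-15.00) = -5.00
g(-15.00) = 80.00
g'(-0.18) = -5.00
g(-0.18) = 5.90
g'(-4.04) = -5.00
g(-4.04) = 25.20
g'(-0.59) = -5.00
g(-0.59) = 7.95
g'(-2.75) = -5.00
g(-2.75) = 18.75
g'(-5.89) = -5.00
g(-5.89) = 34.45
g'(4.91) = -5.00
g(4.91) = -19.55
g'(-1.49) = -5.00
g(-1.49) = 12.45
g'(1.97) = -5.00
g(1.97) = -4.85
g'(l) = -5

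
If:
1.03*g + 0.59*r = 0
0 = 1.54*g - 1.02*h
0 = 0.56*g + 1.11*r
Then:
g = 0.00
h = 0.00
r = 0.00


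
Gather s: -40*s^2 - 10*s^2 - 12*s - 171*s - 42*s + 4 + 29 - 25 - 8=-50*s^2 - 225*s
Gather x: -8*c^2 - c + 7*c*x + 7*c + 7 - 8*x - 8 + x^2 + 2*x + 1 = -8*c^2 + 6*c + x^2 + x*(7*c - 6)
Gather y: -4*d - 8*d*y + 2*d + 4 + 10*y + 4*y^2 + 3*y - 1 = -2*d + 4*y^2 + y*(13 - 8*d) + 3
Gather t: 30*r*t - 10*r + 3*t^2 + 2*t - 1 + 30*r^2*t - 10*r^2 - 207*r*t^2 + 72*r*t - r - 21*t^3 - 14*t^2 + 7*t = -10*r^2 - 11*r - 21*t^3 + t^2*(-207*r - 11) + t*(30*r^2 + 102*r + 9) - 1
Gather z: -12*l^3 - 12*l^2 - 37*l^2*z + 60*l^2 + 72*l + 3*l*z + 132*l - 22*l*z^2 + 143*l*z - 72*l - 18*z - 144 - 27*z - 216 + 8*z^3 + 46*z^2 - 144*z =-12*l^3 + 48*l^2 + 132*l + 8*z^3 + z^2*(46 - 22*l) + z*(-37*l^2 + 146*l - 189) - 360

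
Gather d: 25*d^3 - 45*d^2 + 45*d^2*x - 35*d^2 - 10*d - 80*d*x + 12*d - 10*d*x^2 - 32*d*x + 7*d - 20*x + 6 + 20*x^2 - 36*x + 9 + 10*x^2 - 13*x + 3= 25*d^3 + d^2*(45*x - 80) + d*(-10*x^2 - 112*x + 9) + 30*x^2 - 69*x + 18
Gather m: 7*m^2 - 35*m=7*m^2 - 35*m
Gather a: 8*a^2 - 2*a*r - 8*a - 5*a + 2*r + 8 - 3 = 8*a^2 + a*(-2*r - 13) + 2*r + 5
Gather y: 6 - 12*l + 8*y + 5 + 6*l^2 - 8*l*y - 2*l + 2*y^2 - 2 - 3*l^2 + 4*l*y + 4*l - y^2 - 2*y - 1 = 3*l^2 - 10*l + y^2 + y*(6 - 4*l) + 8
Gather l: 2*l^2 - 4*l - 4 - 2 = 2*l^2 - 4*l - 6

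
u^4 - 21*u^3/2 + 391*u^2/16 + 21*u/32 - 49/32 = (u - 7)*(u - 7/2)*(u - 1/4)*(u + 1/4)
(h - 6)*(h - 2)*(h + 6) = h^3 - 2*h^2 - 36*h + 72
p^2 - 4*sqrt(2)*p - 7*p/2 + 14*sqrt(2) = (p - 7/2)*(p - 4*sqrt(2))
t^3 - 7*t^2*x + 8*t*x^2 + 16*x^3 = (t - 4*x)^2*(t + x)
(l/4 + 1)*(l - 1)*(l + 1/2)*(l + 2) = l^4/4 + 11*l^3/8 + 9*l^2/8 - 7*l/4 - 1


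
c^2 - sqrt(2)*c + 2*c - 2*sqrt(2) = (c + 2)*(c - sqrt(2))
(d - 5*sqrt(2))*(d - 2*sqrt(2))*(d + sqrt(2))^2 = d^4 - 5*sqrt(2)*d^3 - 6*d^2 + 26*sqrt(2)*d + 40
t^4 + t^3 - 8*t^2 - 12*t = t*(t - 3)*(t + 2)^2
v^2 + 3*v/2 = v*(v + 3/2)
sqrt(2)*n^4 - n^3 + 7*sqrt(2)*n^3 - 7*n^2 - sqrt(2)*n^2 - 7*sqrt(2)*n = n*(n + 7)*(n - sqrt(2))*(sqrt(2)*n + 1)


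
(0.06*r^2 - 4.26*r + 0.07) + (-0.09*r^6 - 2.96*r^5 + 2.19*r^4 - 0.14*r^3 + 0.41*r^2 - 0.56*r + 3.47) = -0.09*r^6 - 2.96*r^5 + 2.19*r^4 - 0.14*r^3 + 0.47*r^2 - 4.82*r + 3.54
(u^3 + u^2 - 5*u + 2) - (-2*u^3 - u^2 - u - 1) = 3*u^3 + 2*u^2 - 4*u + 3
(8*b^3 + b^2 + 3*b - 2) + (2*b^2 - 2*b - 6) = 8*b^3 + 3*b^2 + b - 8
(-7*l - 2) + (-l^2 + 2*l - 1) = -l^2 - 5*l - 3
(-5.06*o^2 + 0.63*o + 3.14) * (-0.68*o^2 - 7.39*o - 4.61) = 3.4408*o^4 + 36.965*o^3 + 16.5357*o^2 - 26.1089*o - 14.4754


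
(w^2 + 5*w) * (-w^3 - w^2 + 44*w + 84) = -w^5 - 6*w^4 + 39*w^3 + 304*w^2 + 420*w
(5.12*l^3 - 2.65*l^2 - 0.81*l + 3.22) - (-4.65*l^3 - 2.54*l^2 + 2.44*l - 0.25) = 9.77*l^3 - 0.11*l^2 - 3.25*l + 3.47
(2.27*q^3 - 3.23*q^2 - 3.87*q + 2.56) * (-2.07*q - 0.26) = -4.6989*q^4 + 6.0959*q^3 + 8.8507*q^2 - 4.293*q - 0.6656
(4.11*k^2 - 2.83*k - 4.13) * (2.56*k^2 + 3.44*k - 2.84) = 10.5216*k^4 + 6.8936*k^3 - 31.9804*k^2 - 6.17*k + 11.7292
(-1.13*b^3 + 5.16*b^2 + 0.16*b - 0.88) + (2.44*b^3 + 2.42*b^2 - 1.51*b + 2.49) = 1.31*b^3 + 7.58*b^2 - 1.35*b + 1.61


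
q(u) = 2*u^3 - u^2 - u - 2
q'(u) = 6*u^2 - 2*u - 1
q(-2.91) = -56.84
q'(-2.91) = 55.63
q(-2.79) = -50.43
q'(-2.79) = 51.28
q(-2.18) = -25.29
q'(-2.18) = 31.87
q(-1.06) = -4.45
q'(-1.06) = 7.86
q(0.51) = -2.50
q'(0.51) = -0.46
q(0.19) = -2.21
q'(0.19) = -1.16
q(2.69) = 27.00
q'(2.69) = 37.04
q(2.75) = 29.28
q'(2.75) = 38.88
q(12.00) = 3298.00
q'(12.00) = 839.00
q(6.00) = 388.00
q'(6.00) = 203.00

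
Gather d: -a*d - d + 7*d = d*(6 - a)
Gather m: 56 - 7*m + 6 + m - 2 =60 - 6*m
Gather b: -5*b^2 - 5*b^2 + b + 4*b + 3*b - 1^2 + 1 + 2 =-10*b^2 + 8*b + 2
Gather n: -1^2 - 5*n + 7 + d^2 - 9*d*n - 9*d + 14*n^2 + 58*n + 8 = d^2 - 9*d + 14*n^2 + n*(53 - 9*d) + 14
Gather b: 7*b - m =7*b - m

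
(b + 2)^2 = b^2 + 4*b + 4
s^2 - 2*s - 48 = (s - 8)*(s + 6)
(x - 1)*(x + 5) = x^2 + 4*x - 5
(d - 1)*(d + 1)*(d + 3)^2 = d^4 + 6*d^3 + 8*d^2 - 6*d - 9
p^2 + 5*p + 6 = (p + 2)*(p + 3)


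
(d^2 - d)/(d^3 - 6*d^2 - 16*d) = (1 - d)/(-d^2 + 6*d + 16)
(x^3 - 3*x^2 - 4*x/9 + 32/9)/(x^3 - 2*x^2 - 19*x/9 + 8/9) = (3*x - 4)/(3*x - 1)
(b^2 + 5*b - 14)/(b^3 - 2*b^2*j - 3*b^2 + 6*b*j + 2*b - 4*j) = (b + 7)/(b^2 - 2*b*j - b + 2*j)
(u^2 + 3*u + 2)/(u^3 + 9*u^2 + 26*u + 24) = (u + 1)/(u^2 + 7*u + 12)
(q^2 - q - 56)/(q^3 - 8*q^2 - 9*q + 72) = (q + 7)/(q^2 - 9)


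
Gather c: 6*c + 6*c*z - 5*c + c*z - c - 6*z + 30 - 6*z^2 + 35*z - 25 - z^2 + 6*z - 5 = 7*c*z - 7*z^2 + 35*z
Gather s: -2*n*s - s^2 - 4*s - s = -s^2 + s*(-2*n - 5)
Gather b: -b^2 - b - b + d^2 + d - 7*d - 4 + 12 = -b^2 - 2*b + d^2 - 6*d + 8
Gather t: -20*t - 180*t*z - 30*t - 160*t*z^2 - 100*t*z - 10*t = t*(-160*z^2 - 280*z - 60)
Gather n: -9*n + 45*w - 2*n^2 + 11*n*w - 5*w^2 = -2*n^2 + n*(11*w - 9) - 5*w^2 + 45*w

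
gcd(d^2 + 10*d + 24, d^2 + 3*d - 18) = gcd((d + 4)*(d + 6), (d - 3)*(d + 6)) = d + 6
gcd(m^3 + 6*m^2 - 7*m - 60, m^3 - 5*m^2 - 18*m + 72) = m^2 + m - 12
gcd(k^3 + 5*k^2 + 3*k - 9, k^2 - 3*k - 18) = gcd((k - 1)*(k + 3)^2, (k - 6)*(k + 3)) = k + 3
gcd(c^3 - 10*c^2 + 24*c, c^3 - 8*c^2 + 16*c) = c^2 - 4*c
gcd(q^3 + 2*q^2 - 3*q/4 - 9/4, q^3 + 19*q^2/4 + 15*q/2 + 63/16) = q^2 + 3*q + 9/4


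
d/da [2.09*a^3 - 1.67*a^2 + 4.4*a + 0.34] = 6.27*a^2 - 3.34*a + 4.4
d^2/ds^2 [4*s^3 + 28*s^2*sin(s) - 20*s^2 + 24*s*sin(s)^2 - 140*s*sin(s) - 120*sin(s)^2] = -28*s^2*sin(s) + 140*s*sin(s) + 112*s*cos(s) + 48*s*cos(2*s) + 24*s + 56*sin(s) + 48*sin(2*s) - 280*cos(s) - 240*cos(2*s) - 40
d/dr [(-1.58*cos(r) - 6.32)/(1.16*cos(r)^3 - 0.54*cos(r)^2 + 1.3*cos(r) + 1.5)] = (-3.6656*cos(r)^3 - 21.1404*cos(r)^2 + 6.8256*cos(r) - 5.846)*sin(r)/(1.3456*cos(r)^6 - 1.2528*cos(r)^5 + 3.3076*cos(r)^4 + 2.076*cos(r)^3 + 0.07*cos(r)^2 + 3.9*cos(r) + 2.25)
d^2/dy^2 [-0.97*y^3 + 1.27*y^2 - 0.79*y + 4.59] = 2.54 - 5.82*y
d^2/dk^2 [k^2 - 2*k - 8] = 2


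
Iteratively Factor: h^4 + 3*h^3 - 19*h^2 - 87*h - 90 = (h + 2)*(h^3 + h^2 - 21*h - 45) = (h + 2)*(h + 3)*(h^2 - 2*h - 15) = (h + 2)*(h + 3)^2*(h - 5)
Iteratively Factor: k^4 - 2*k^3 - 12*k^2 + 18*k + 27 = (k + 1)*(k^3 - 3*k^2 - 9*k + 27) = (k - 3)*(k + 1)*(k^2 - 9) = (k - 3)^2*(k + 1)*(k + 3)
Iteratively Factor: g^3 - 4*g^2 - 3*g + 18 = (g - 3)*(g^2 - g - 6) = (g - 3)*(g + 2)*(g - 3)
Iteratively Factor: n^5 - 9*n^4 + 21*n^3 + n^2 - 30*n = (n)*(n^4 - 9*n^3 + 21*n^2 + n - 30) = n*(n + 1)*(n^3 - 10*n^2 + 31*n - 30) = n*(n - 3)*(n + 1)*(n^2 - 7*n + 10) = n*(n - 3)*(n - 2)*(n + 1)*(n - 5)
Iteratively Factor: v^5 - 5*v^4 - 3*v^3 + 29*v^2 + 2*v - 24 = (v - 4)*(v^4 - v^3 - 7*v^2 + v + 6) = (v - 4)*(v - 1)*(v^3 - 7*v - 6) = (v - 4)*(v - 3)*(v - 1)*(v^2 + 3*v + 2) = (v - 4)*(v - 3)*(v - 1)*(v + 1)*(v + 2)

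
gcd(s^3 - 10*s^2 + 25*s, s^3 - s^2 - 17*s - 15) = s - 5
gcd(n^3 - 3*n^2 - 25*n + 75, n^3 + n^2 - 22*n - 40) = n - 5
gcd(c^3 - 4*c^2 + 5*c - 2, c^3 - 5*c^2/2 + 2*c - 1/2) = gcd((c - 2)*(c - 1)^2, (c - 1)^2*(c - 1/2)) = c^2 - 2*c + 1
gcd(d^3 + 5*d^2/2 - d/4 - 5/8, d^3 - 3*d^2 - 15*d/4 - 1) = d + 1/2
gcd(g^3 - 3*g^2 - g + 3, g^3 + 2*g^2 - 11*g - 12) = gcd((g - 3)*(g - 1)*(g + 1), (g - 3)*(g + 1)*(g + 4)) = g^2 - 2*g - 3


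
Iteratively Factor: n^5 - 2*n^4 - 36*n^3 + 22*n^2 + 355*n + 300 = (n - 5)*(n^4 + 3*n^3 - 21*n^2 - 83*n - 60) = (n - 5)^2*(n^3 + 8*n^2 + 19*n + 12) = (n - 5)^2*(n + 3)*(n^2 + 5*n + 4) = (n - 5)^2*(n + 1)*(n + 3)*(n + 4)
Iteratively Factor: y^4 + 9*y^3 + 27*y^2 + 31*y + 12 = (y + 1)*(y^3 + 8*y^2 + 19*y + 12) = (y + 1)^2*(y^2 + 7*y + 12) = (y + 1)^2*(y + 4)*(y + 3)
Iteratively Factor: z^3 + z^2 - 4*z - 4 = (z - 2)*(z^2 + 3*z + 2) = (z - 2)*(z + 1)*(z + 2)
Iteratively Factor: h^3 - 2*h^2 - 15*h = (h - 5)*(h^2 + 3*h) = (h - 5)*(h + 3)*(h)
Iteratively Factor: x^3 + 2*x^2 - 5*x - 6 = (x + 1)*(x^2 + x - 6) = (x - 2)*(x + 1)*(x + 3)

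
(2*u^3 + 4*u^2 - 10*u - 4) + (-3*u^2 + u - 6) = 2*u^3 + u^2 - 9*u - 10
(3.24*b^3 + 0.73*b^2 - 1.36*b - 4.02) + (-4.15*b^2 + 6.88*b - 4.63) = 3.24*b^3 - 3.42*b^2 + 5.52*b - 8.65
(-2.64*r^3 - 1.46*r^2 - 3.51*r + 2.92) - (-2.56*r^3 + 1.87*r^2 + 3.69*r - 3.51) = -0.0800000000000001*r^3 - 3.33*r^2 - 7.2*r + 6.43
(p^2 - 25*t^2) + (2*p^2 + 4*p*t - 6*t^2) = 3*p^2 + 4*p*t - 31*t^2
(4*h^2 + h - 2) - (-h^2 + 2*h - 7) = 5*h^2 - h + 5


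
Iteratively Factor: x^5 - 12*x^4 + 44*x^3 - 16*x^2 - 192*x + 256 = (x - 4)*(x^4 - 8*x^3 + 12*x^2 + 32*x - 64) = (x - 4)^2*(x^3 - 4*x^2 - 4*x + 16) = (x - 4)^3*(x^2 - 4) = (x - 4)^3*(x - 2)*(x + 2)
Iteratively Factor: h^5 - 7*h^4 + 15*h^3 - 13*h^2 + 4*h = (h - 1)*(h^4 - 6*h^3 + 9*h^2 - 4*h) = (h - 4)*(h - 1)*(h^3 - 2*h^2 + h) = (h - 4)*(h - 1)^2*(h^2 - h) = h*(h - 4)*(h - 1)^2*(h - 1)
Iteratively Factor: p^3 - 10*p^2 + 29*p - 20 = (p - 1)*(p^2 - 9*p + 20) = (p - 5)*(p - 1)*(p - 4)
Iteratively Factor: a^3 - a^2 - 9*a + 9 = (a + 3)*(a^2 - 4*a + 3) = (a - 3)*(a + 3)*(a - 1)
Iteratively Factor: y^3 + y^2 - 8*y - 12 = (y + 2)*(y^2 - y - 6) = (y + 2)^2*(y - 3)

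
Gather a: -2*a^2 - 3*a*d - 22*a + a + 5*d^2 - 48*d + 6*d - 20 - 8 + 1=-2*a^2 + a*(-3*d - 21) + 5*d^2 - 42*d - 27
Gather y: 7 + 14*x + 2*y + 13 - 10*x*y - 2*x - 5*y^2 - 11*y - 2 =12*x - 5*y^2 + y*(-10*x - 9) + 18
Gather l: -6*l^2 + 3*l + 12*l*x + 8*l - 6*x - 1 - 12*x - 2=-6*l^2 + l*(12*x + 11) - 18*x - 3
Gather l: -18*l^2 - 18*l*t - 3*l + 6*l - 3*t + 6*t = -18*l^2 + l*(3 - 18*t) + 3*t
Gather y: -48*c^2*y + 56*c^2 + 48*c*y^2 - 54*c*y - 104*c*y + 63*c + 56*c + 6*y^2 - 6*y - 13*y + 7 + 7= 56*c^2 + 119*c + y^2*(48*c + 6) + y*(-48*c^2 - 158*c - 19) + 14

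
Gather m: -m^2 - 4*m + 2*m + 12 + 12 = -m^2 - 2*m + 24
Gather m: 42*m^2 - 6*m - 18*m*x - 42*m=42*m^2 + m*(-18*x - 48)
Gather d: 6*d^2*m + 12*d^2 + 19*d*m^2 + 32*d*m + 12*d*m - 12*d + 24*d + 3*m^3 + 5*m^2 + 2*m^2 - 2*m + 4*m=d^2*(6*m + 12) + d*(19*m^2 + 44*m + 12) + 3*m^3 + 7*m^2 + 2*m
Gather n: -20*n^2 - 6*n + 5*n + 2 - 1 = -20*n^2 - n + 1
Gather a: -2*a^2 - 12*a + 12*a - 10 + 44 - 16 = 18 - 2*a^2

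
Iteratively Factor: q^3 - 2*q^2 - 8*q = (q - 4)*(q^2 + 2*q) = (q - 4)*(q + 2)*(q)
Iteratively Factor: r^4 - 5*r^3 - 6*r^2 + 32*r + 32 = (r + 1)*(r^3 - 6*r^2 + 32) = (r - 4)*(r + 1)*(r^2 - 2*r - 8) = (r - 4)*(r + 1)*(r + 2)*(r - 4)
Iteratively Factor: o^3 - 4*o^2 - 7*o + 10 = (o + 2)*(o^2 - 6*o + 5) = (o - 5)*(o + 2)*(o - 1)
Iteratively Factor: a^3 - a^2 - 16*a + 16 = (a + 4)*(a^2 - 5*a + 4) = (a - 1)*(a + 4)*(a - 4)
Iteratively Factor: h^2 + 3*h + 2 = (h + 2)*(h + 1)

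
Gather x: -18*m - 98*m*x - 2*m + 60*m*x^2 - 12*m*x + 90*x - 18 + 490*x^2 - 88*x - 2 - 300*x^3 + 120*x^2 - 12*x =-20*m - 300*x^3 + x^2*(60*m + 610) + x*(-110*m - 10) - 20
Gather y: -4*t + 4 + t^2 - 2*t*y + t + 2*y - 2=t^2 - 3*t + y*(2 - 2*t) + 2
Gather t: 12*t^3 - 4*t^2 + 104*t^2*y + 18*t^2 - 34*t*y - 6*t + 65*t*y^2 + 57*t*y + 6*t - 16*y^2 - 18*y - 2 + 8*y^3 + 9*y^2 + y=12*t^3 + t^2*(104*y + 14) + t*(65*y^2 + 23*y) + 8*y^3 - 7*y^2 - 17*y - 2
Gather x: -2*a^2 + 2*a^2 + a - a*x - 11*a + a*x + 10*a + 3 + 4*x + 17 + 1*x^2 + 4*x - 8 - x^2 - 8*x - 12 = 0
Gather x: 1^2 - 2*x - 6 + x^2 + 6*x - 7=x^2 + 4*x - 12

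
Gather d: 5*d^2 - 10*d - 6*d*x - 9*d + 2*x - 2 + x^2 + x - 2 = 5*d^2 + d*(-6*x - 19) + x^2 + 3*x - 4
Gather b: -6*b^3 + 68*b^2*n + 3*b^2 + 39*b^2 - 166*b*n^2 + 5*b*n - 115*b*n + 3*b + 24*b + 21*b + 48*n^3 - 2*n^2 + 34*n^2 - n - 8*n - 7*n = -6*b^3 + b^2*(68*n + 42) + b*(-166*n^2 - 110*n + 48) + 48*n^3 + 32*n^2 - 16*n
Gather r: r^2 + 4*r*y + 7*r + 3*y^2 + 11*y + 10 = r^2 + r*(4*y + 7) + 3*y^2 + 11*y + 10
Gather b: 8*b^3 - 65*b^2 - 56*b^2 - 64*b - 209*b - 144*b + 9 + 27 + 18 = 8*b^3 - 121*b^2 - 417*b + 54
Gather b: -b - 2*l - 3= -b - 2*l - 3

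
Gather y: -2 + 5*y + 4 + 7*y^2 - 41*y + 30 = 7*y^2 - 36*y + 32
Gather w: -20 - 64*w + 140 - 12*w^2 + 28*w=-12*w^2 - 36*w + 120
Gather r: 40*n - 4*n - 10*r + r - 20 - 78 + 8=36*n - 9*r - 90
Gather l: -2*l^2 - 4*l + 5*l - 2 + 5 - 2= -2*l^2 + l + 1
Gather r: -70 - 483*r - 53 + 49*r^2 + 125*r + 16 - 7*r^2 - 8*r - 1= 42*r^2 - 366*r - 108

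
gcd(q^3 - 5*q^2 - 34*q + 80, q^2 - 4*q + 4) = q - 2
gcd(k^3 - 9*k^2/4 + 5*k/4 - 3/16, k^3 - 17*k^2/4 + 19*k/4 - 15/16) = k^2 - 7*k/4 + 3/8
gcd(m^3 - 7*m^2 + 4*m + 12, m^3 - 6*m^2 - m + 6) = m^2 - 5*m - 6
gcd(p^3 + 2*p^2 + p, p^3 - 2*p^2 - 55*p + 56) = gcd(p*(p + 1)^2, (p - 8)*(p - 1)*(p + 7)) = 1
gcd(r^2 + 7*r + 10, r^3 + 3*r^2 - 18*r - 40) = r^2 + 7*r + 10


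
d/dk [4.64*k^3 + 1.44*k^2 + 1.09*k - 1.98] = 13.92*k^2 + 2.88*k + 1.09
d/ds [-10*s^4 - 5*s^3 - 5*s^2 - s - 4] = -40*s^3 - 15*s^2 - 10*s - 1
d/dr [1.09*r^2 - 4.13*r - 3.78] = 2.18*r - 4.13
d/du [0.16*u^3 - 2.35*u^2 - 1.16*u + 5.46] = 0.48*u^2 - 4.7*u - 1.16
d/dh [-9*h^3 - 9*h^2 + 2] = 9*h*(-3*h - 2)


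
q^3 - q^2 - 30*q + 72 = (q - 4)*(q - 3)*(q + 6)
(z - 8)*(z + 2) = z^2 - 6*z - 16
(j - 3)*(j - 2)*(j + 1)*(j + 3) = j^4 - j^3 - 11*j^2 + 9*j + 18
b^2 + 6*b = b*(b + 6)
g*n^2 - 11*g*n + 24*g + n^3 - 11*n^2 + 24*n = (g + n)*(n - 8)*(n - 3)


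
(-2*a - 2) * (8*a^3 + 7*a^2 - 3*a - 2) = -16*a^4 - 30*a^3 - 8*a^2 + 10*a + 4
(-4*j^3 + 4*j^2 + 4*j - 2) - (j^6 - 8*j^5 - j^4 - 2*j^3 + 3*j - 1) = -j^6 + 8*j^5 + j^4 - 2*j^3 + 4*j^2 + j - 1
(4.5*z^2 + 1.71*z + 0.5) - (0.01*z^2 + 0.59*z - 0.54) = 4.49*z^2 + 1.12*z + 1.04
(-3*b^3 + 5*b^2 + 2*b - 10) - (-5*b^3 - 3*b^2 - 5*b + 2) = 2*b^3 + 8*b^2 + 7*b - 12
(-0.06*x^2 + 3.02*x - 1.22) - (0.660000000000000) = -0.06*x^2 + 3.02*x - 1.88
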